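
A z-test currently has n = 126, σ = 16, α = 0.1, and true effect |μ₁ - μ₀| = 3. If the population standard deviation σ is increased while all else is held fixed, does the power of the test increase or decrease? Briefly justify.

Power decreases: a larger σ inflates the standard error σ/√n, pulling the sampling distribution under H₁ back toward the critical value.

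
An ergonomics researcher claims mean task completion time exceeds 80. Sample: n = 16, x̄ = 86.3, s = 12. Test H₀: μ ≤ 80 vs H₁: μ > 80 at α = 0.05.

t = (86.3 - 80)/(12/√16) = 2.1, df = 15. Critical t = 1.753. Reject H₀.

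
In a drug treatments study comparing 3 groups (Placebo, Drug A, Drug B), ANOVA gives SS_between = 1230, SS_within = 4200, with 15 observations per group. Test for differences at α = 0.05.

df_between = 2, df_within = 42. F = MS_between/MS_within = 615.0/100.0 = 6.15. F_crit ≈ 3.22. Reject H₀. At least one mean differs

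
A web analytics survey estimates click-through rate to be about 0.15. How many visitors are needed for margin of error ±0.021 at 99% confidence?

n = z²p(1-p)/E² = 2.576²×0.15×0.85/0.021² = 1918.5 → n = 1919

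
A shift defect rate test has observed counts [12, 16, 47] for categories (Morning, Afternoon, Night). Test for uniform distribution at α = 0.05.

Expected = 25 each. χ² = Σ(O-E)²/E = 29.36. df = 2, critical value = 5.991. Reject H₀.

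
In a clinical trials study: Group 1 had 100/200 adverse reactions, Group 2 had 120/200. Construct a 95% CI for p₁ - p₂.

p̂₁ = 0.5, p̂₂ = 0.6. Difference = -0.1. CI = (-0.197, -0.003)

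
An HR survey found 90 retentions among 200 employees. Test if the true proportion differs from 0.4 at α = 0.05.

p̂ = 0.45, p₀ = 0.4. z = (p̂ - p₀)/√(p₀(1-p₀)/n) = 1.443. Critical: ±1.96. Fail to reject H₀.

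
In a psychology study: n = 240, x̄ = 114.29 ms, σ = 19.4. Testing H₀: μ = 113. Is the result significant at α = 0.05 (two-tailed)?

z = (114.29 - 113)/(19.4/√240) = 1.03. Since |z| ≤ 1.96, not significant at α = 0.05.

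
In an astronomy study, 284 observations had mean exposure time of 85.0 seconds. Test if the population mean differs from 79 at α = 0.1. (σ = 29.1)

z = (x̄ - μ₀)/(σ/√n) = (85.0 - 79)/(29.1/√284) = 3.475. Critical value: ±1.645. Since |3.475| > 1.645, Reject H₀.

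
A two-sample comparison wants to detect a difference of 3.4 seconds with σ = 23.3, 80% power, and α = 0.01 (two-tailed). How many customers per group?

n per group = 2(z_α/2 + z_β)²σ²/d² = 2×(2.576 + 0.84)²×23.3²/3.4² = 1096.02 → n = 1097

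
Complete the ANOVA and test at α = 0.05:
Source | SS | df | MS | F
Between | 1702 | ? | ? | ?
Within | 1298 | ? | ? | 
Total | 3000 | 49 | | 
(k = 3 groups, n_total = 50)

df_between = 2, df_within = 47. MS_between = 851.0, MS_within = 27.62. F = 30.814, F_crit ≈ 3.195. Reject H₀.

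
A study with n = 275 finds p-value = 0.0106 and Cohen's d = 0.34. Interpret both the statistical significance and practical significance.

Statistically significant (p = 0.0106 < 0.05). Cohen's d = 0.34 indicates a small effect size. Both statistical and practical significance should be considered.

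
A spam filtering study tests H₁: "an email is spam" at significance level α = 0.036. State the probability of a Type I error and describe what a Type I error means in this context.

P(Type I error) = α = 0.036. A Type I error is rejecting H₀ when H₀ is actually true (false positive) — here, concluding that an email is spam when in fact this is not the case. Consequence: a legitimate email is sent to the spam folder and the user misses it.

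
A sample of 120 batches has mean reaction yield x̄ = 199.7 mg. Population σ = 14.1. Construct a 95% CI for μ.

CI = x̄ ± z*(σ/√n) = 199.7 ± 1.96(14.1/√120) = 199.7 ± 2.52 = (197.18, 202.22)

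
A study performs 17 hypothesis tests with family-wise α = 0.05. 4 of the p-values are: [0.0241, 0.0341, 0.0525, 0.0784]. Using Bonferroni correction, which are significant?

Bonferroni α = 0.05/17 = 0.00294. None of the given p-values are significant.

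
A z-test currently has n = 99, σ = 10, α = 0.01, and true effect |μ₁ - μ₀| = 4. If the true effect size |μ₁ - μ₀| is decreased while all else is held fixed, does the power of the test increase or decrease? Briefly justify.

Power decreases: a smaller true effect decreases the non-centrality λ = |μ₁ - μ₀|/(σ/√n).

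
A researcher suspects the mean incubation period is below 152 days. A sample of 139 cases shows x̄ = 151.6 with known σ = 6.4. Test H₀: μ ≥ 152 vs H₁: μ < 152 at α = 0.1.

z = -0.737. Critical value: -1.28. Fail to reject H₀.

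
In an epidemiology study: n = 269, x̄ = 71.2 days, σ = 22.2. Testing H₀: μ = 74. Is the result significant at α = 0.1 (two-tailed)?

z = (71.2 - 74)/(22.2/√269) = -2.069. Since |z| > 1.645, significant at α = 0.1.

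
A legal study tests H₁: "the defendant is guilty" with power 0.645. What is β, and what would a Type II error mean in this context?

β = 1 - power = 1 - 0.645 = 0.355. A Type II error is failing to reject H₀ when H₀ is false (false negative) — here, failing to conclude that the defendant is guilty when in fact it is true. Consequence: acquitting a guilty person.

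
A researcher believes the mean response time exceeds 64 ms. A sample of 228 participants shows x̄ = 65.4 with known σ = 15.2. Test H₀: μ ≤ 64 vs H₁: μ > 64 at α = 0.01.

z = 1.391. Critical value: 2.33. Fail to reject H₀.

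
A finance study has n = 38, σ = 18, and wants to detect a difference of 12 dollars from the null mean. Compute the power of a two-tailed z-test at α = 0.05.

SE = σ/√n = 18/√38 = 2.92. Non-centrality λ = d/SE = 12/2.92 = 4.11. Power ≈ Φ(λ - z_{α/2}) = Φ(4.11 - 1.96) = Φ(2.15) = 0.984.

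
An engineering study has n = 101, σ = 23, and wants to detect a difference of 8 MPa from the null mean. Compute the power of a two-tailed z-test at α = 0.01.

SE = σ/√n = 23/√101 = 2.289. Non-centrality λ = d/SE = 8/2.289 = 3.496. Power ≈ Φ(λ - z_{α/2}) = Φ(3.496 - 2.576) = Φ(0.92) = 0.821.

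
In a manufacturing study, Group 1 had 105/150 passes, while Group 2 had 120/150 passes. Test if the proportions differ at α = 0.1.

p̂₁ = 0.7, p̂₂ = 0.8, pooled p̂ = 0.75. z = -2.0. Critical: ±1.645. Reject H₀.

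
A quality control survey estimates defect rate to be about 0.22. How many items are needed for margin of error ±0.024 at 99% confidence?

n = z²p(1-p)/E² = 2.576²×0.22×0.78/0.024² = 1976.9 → n = 1977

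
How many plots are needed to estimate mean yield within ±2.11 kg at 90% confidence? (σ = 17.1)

n = (z*σ/E)² = (1.645×17.1/2.11)² = 177.7 → n = 178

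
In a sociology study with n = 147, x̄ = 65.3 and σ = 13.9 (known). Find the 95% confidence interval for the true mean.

CI = x̄ ± z*(σ/√n) = 65.3 ± 1.96(13.9/√147) = 65.3 ± 2.25 = (63.05, 67.55)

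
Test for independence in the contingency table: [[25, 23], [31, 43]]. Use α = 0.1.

χ² = 1.218. df = 1, critical = 2.706. Fail to reject H₀. No evidence of dependence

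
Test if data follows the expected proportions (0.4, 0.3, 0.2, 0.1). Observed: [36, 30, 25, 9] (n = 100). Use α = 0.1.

Expected: [40.0, 30.0, 20.0, 10.0]. χ² = 1.75. df = 3, critical = 6.251. Fail to reject H₀.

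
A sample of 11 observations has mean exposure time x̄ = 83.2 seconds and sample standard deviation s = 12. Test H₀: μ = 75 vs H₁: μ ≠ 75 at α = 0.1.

t = (x̄ - μ₀)/(s/√n) = (83.2 - 75)/(12/√11) = 2.266. df = 10, critical t = ±1.812. Reject H₀.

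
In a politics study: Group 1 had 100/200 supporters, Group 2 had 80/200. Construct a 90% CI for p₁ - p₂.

p̂₁ = 0.5, p̂₂ = 0.4. Difference = 0.1. CI = (0.019, 0.181)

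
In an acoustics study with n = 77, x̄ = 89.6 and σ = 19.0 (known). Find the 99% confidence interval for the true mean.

CI = x̄ ± z*(σ/√n) = 89.6 ± 2.576(19.0/√77) = 89.6 ± 5.58 = (84.02, 95.18)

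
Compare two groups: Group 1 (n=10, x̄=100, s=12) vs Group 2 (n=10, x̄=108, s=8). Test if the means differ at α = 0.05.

Pooled sp = 10.2. t = -1.754, df = 18. Critical t = ±2.101. Fail to reject H₀.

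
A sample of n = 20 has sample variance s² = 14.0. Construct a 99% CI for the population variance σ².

df = 19. χ²_{0.005} = 38.582, χ²_{0.995} = 6.844. CI for σ² = ((n-1)s²/χ²_{α/2}, (n-1)s²/χ²_{1-α/2}) = (19·14.0/38.582, 19·14.0/6.844) = (6.89, 38.87)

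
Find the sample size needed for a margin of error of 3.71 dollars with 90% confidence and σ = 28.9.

n = (z*σ/E)² = (1.645×28.9/3.71)² = 164.2 → n = 165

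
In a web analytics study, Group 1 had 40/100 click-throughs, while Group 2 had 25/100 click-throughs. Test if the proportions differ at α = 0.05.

p̂₁ = 0.4, p̂₂ = 0.25, pooled p̂ = 0.325. z = 2.265. Critical: ±1.96. Reject H₀.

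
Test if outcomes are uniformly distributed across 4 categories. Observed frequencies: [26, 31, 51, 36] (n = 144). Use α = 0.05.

Expected = 36 each. χ² = Σ(O-E)²/E = 9.722. df = 3, critical value = 7.815. Reject H₀.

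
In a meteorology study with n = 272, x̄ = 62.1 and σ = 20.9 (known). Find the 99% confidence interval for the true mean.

CI = x̄ ± z*(σ/√n) = 62.1 ± 2.576(20.9/√272) = 62.1 ± 3.26 = (58.84, 65.36)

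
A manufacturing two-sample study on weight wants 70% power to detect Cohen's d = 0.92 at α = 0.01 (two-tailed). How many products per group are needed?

z_{α/2} = 2.576, z_β = Φ⁻¹(0.7) = 0.524. For large effect (d = 0.92): n per group = 2(z_{α/2} + z_β)²/d² = 2(2.576 + 0.524)²/0.92² = 22.7 → 23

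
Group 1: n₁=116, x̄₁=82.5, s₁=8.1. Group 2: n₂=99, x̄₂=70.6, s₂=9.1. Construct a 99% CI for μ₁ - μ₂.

Difference = 11.9. SE = √(8.1²/116 + 9.1²/99) = 1.184. CI = (8.85, 14.95)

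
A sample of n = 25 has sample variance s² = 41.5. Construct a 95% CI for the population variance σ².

df = 24. χ²_{0.025} = 39.364, χ²_{0.975} = 12.401. CI for σ² = ((n-1)s²/χ²_{α/2}, (n-1)s²/χ²_{1-α/2}) = (24·41.5/39.364, 24·41.5/12.401) = (25.3, 80.32)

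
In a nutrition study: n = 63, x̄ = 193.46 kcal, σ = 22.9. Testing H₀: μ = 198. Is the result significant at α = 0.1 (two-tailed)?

z = (193.46 - 198)/(22.9/√63) = -1.574. Since |z| ≤ 1.645, not significant at α = 0.1.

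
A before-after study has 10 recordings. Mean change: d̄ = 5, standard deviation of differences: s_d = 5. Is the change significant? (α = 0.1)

t = d̄/(s_d/√n) = 5/(5/√10) = 3.162. df = 9, critical t = ±1.833. Reject H₀.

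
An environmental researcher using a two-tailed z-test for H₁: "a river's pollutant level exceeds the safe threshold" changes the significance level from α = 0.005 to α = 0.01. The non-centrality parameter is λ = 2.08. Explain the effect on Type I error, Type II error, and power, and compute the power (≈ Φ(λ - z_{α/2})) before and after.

Increasing α from 0.005 to 0.01:
• Type I error rate increases (α is the Type I rate by definition).
• Critical value moves from z_{α/2} = 2.807 to 2.576, so power = Φ(λ - z_{α/2}) goes from Φ(2.08 - 2.807) = 0.234 to Φ(2.08 - 2.576) = 0.31.
• Type II error rate β = 1 - power therefore decreases (0.766 → 0.69).
Appropriate when false negatives are costly — here, allowing unsafe pollution to continue.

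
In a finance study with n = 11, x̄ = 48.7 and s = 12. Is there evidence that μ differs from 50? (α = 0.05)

t = (x̄ - μ₀)/(s/√n) = (48.7 - 50)/(12/√11) = -0.359. df = 10, critical t = ±2.228. Fail to reject H₀.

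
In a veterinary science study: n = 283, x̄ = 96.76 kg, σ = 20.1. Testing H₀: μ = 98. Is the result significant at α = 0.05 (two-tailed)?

z = (96.76 - 98)/(20.1/√283) = -1.038. Since |z| ≤ 1.96, not significant at α = 0.05.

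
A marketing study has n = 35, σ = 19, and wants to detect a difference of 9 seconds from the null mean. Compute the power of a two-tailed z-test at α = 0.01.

SE = σ/√n = 19/√35 = 3.212. Non-centrality λ = d/SE = 9/3.212 = 2.802. Power ≈ Φ(λ - z_{α/2}) = Φ(2.802 - 2.576) = Φ(0.226) = 0.59.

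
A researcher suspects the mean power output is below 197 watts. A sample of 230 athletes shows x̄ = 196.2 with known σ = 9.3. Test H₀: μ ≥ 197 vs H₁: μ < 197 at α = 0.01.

z = -1.305. Critical value: -2.33. Fail to reject H₀.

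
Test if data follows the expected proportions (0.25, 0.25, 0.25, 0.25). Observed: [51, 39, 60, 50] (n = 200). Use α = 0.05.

Expected: [50.0, 50.0, 50.0, 50.0]. χ² = 4.44. df = 3, critical = 7.815. Fail to reject H₀.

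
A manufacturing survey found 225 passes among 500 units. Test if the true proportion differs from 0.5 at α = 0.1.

p̂ = 0.45, p₀ = 0.5. z = (p̂ - p₀)/√(p₀(1-p₀)/n) = -2.236. Critical: ±1.645. Reject H₀.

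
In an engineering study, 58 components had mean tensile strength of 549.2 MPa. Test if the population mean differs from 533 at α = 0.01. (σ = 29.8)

z = (x̄ - μ₀)/(σ/√n) = (549.2 - 533)/(29.8/√58) = 4.14. Critical value: ±2.576. Since |4.14| > 2.576, Reject H₀.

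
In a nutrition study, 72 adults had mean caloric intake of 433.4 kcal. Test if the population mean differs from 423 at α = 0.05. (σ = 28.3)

z = (x̄ - μ₀)/(σ/√n) = (433.4 - 423)/(28.3/√72) = 3.118. Critical value: ±1.96. Since |3.118| > 1.96, Reject H₀.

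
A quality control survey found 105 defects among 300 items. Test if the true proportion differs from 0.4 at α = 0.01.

p̂ = 0.35, p₀ = 0.4. z = (p̂ - p₀)/√(p₀(1-p₀)/n) = -1.768. Critical: ±2.576. Fail to reject H₀.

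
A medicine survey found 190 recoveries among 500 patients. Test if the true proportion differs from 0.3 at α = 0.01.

p̂ = 0.38, p₀ = 0.3. z = (p̂ - p₀)/√(p₀(1-p₀)/n) = 3.904. Critical: ±2.576. Reject H₀.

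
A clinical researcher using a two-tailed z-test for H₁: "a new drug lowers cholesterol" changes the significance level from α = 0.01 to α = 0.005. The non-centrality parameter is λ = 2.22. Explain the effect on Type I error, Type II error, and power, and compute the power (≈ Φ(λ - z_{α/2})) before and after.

Decreasing α from 0.01 to 0.005:
• Type I error rate decreases (α is the Type I rate by definition).
• Critical value moves from z_{α/2} = 2.576 to 2.807, so power = Φ(λ - z_{α/2}) goes from Φ(2.22 - 2.576) = 0.361 to Φ(2.22 - 2.807) = 0.279.
• Type II error rate β = 1 - power therefore increases (0.639 → 0.721).
Appropriate when false positives are costly — here, approving an ineffective drug — patients take a useless medication and may skip effective alternatives.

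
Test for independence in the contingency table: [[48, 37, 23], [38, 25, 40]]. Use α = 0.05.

χ² = 7.959. df = 2, critical = 5.991. Reject H₀. Variables are dependent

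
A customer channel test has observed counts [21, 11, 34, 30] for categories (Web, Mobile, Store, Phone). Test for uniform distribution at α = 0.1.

Expected = 24 each. χ² = Σ(O-E)²/E = 13.083. df = 3, critical value = 6.251. Reject H₀.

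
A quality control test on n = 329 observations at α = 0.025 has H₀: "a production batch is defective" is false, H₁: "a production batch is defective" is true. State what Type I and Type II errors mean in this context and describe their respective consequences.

Type I (false positive): concluding that a production batch is defective when it is not — scrapping a good batch — wasted material and cost for no reason. Type II (false negative): failing to conclude that a production batch is defective when it is — shipping a defective batch — faulty products reach customers. Which is costlier depends on domain priorities and is a judgement call rather than a statistical fact.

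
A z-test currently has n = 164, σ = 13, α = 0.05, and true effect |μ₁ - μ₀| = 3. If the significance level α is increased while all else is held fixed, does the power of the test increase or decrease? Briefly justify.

Power increases: a larger α lowers the critical value, so more of the H₁ sampling distribution falls in the rejection region.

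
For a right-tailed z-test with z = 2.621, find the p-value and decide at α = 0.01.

p = P(Z > 2.621) = 1 - Φ(2.621) ≈ 0.0044. Since p < 0.01, reject H₀ (significant) at α = 0.01.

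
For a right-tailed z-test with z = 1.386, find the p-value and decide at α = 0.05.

p = P(Z > 1.386) = 1 - Φ(1.386) ≈ 0.0829. Since p ≥ 0.05, fail to reject H₀ (not significant) at α = 0.05.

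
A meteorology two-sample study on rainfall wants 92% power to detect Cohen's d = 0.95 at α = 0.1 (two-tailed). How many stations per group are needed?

z_{α/2} = 1.645, z_β = Φ⁻¹(0.92) = 1.405. For large effect (d = 0.95): n per group = 2(z_{α/2} + z_β)²/d² = 2(1.645 + 1.405)²/0.95² = 20.6 → 21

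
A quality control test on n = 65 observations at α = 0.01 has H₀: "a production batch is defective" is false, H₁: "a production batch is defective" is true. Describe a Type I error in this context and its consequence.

Type I error: rejecting H₀ when it is true — concluding that a production batch is defective when in fact it is not. Consequence: scrapping a good batch — wasted material and cost for no reason.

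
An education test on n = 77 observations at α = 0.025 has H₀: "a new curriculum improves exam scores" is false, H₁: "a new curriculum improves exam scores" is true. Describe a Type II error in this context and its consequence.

Type II error: failing to reject H₀ when it is false — concluding that a new curriculum improves exam scores is not supported when in fact it is. Consequence: keeping the old curriculum when the new one would have helped students.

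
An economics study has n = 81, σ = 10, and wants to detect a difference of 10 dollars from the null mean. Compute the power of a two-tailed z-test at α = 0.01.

SE = σ/√n = 10/√81 = 1.111. Non-centrality λ = d/SE = 10/1.111 = 9.0. Power ≈ Φ(λ - z_{α/2}) = Φ(9.0 - 2.576) = Φ(6.424) = 1.0.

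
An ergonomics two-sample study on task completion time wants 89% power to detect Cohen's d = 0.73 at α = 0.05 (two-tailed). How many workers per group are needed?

z_{α/2} = 1.96, z_β = Φ⁻¹(0.89) = 1.227. For medium effect (d = 0.73): n per group = 2(z_{α/2} + z_β)²/d² = 2(1.96 + 1.227)²/0.73² = 38.1 → 39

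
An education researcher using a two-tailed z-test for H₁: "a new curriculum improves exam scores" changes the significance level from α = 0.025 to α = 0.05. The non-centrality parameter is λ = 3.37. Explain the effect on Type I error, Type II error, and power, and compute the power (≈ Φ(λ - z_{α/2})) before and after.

Increasing α from 0.025 to 0.05:
• Type I error rate increases (α is the Type I rate by definition).
• Critical value moves from z_{α/2} = 2.241 to 1.96, so power = Φ(λ - z_{α/2}) goes from Φ(3.37 - 2.241) = 0.871 to Φ(3.37 - 1.96) = 0.921.
• Type II error rate β = 1 - power therefore decreases (0.129 → 0.079).
Appropriate when false negatives are costly — here, keeping the old curriculum when the new one would have helped students.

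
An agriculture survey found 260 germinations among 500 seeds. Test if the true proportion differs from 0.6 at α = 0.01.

p̂ = 0.52, p₀ = 0.6. z = (p̂ - p₀)/√(p₀(1-p₀)/n) = -3.651. Critical: ±2.576. Reject H₀.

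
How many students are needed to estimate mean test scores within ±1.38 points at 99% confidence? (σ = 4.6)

n = (z*σ/E)² = (2.576×4.6/1.38)² = 73.7 → n = 74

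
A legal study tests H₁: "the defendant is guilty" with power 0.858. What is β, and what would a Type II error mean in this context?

β = 1 - power = 1 - 0.858 = 0.142. A Type II error is failing to reject H₀ when H₀ is false (false negative) — here, failing to conclude that the defendant is guilty when in fact it is true. Consequence: acquitting a guilty person.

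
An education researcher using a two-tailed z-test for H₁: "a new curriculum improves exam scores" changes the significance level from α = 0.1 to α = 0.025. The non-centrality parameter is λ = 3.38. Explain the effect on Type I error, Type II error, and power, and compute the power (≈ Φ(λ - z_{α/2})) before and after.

Decreasing α from 0.1 to 0.025:
• Type I error rate decreases (α is the Type I rate by definition).
• Critical value moves from z_{α/2} = 1.645 to 2.241, so power = Φ(λ - z_{α/2}) goes from Φ(3.38 - 1.645) = 0.959 to Φ(3.38 - 2.241) = 0.873.
• Type II error rate β = 1 - power therefore increases (0.041 → 0.127).
Appropriate when false positives are costly — here, adopting a curriculum that gives no real benefit — disruption for nothing.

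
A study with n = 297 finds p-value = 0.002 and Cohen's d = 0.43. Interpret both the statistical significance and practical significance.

Statistically significant (p = 0.002 < 0.05). Cohen's d = 0.43 indicates a small effect size. Both statistical and practical significance should be considered.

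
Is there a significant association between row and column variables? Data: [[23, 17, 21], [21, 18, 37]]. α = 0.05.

χ² = 2.926. df = 2, critical = 5.991. Fail to reject H₀. No evidence of dependence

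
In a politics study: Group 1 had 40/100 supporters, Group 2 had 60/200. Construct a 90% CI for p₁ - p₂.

p̂₁ = 0.4, p̂₂ = 0.3. Difference = 0.1. CI = (0.003, 0.197)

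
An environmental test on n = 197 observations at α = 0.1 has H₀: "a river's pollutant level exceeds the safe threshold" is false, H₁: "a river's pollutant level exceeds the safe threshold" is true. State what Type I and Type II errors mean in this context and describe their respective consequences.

Type I (false positive): concluding that a river's pollutant level exceeds the safe threshold when it is not — shutting down a compliant factory unnecessarily. Type II (false negative): failing to conclude that a river's pollutant level exceeds the safe threshold when it is — allowing unsafe pollution to continue. Which is costlier depends on domain priorities and is a judgement call rather than a statistical fact.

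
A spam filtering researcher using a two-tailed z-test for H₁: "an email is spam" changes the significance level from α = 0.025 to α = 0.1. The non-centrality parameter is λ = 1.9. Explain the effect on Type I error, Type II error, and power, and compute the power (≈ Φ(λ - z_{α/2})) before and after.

Increasing α from 0.025 to 0.1:
• Type I error rate increases (α is the Type I rate by definition).
• Critical value moves from z_{α/2} = 2.241 to 1.645, so power = Φ(λ - z_{α/2}) goes from Φ(1.9 - 2.241) = 0.367 to Φ(1.9 - 1.645) = 0.601.
• Type II error rate β = 1 - power therefore decreases (0.633 → 0.399).
Appropriate when false negatives are costly — here, a spam email lands in the inbox.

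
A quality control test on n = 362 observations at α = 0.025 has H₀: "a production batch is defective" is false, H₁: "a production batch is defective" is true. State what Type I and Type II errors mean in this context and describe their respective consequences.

Type I (false positive): concluding that a production batch is defective when it is not — scrapping a good batch — wasted material and cost for no reason. Type II (false negative): failing to conclude that a production batch is defective when it is — shipping a defective batch — faulty products reach customers. Which is costlier depends on domain priorities and is a judgement call rather than a statistical fact.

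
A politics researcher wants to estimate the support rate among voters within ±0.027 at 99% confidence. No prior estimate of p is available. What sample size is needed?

Conservative approach: use p = 0.5 (maximizes p(1-p) = 0.25). n = z²(0.25)/E² = 2.576²×0.25/0.027² = 2275.6 → n = 2276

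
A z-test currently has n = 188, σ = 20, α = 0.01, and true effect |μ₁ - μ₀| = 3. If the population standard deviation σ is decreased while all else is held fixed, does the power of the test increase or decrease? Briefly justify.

Power increases: a smaller σ shrinks the standard error σ/√n, moving the sampling distribution under H₁ further from the critical value.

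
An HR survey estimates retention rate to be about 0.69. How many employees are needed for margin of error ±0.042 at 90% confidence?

n = z²p(1-p)/E² = 1.645²×0.69×0.31/0.042² = 328.1 → n = 329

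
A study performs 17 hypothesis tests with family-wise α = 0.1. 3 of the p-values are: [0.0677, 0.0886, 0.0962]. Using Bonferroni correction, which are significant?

Bonferroni α = 0.1/17 = 0.00588. None of the given p-values are significant.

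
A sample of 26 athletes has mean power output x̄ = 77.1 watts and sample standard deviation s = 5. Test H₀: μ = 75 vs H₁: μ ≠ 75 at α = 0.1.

t = (x̄ - μ₀)/(s/√n) = (77.1 - 75)/(5/√26) = 2.142. df = 25, critical t = ±1.708. Reject H₀.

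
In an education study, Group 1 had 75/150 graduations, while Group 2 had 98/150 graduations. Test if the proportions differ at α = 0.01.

p̂₁ = 0.5, p̂₂ = 0.653, pooled p̂ = 0.577. z = -2.688. Critical: ±2.576. Reject H₀.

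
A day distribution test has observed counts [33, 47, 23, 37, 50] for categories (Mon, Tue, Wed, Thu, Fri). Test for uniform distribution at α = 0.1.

Expected = 38 each. χ² = Σ(O-E)²/E = 12.526. df = 4, critical value = 7.779. Reject H₀.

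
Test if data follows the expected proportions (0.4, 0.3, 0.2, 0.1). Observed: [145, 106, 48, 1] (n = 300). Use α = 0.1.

Expected: [120.0, 90.0, 60.0, 30.0]. χ² = 38.486. df = 3, critical = 6.251. Reject H₀.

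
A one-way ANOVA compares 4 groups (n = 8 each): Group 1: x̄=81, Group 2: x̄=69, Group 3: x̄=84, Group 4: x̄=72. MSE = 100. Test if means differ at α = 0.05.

Grand mean = 76.5. SS_between = 1224.0, MS_between = 408.0. F = 4.08, F_crit ≈ 2.947. Reject H₀.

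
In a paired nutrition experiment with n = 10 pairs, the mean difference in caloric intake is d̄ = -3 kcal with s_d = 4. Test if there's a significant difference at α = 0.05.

t = d̄/(s_d/√n) = -3/(4/√10) = -2.372. df = 9, critical t = ±2.262. Reject H₀.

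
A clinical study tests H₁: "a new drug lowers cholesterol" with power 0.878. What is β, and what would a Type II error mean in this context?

β = 1 - power = 1 - 0.878 = 0.122. A Type II error is failing to reject H₀ when H₀ is false (false negative) — here, failing to conclude that a new drug lowers cholesterol when in fact it is true. Consequence: shelving an effective drug — patients miss out on a treatment that would have helped.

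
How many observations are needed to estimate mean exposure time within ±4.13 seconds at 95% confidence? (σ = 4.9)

n = (z*σ/E)² = (1.96×4.9/4.13)² = 5.4 → n = 6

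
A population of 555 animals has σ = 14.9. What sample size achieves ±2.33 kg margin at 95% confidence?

Without FPC: n₀ = (1.96×14.9/2.33)² = 157.099. With FPC: n = n₀N/(n₀+N-1) = 122.6 → n = 123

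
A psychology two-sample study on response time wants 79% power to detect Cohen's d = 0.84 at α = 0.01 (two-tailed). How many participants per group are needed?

z_{α/2} = 2.576, z_β = Φ⁻¹(0.79) = 0.806. For large effect (d = 0.84): n per group = 2(z_{α/2} + z_β)²/d² = 2(2.576 + 0.806)²/0.84² = 32.4 → 33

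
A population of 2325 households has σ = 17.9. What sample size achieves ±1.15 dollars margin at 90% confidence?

Without FPC: n₀ = (1.645×17.9/1.15)² = 655.605. With FPC: n = n₀N/(n₀+N-1) = 511.6 → n = 512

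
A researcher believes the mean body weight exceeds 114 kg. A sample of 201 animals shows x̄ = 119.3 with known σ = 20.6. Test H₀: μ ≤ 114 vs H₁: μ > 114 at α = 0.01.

z = 3.648. Critical value: 2.33. Reject H₀.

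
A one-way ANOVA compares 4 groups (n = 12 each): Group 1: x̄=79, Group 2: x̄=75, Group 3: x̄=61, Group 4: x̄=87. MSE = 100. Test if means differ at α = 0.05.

Grand mean = 75.5. SS_between = 4260.0, MS_between = 1420.0. F = 14.2, F_crit ≈ 2.816. Reject H₀.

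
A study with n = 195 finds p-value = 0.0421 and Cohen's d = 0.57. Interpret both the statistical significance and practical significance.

Statistically significant (p = 0.0421 < 0.05). Cohen's d = 0.57 indicates a medium effect size. Both statistical and practical significance should be considered.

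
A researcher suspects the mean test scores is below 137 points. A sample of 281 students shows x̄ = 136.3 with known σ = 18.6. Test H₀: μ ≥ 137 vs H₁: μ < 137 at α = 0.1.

z = -0.631. Critical value: -1.28. Fail to reject H₀.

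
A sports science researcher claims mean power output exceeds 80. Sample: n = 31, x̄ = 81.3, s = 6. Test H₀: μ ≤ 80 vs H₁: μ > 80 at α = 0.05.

t = (81.3 - 80)/(6/√31) = 1.206, df = 30. Critical t = 1.697. Fail to reject H₀.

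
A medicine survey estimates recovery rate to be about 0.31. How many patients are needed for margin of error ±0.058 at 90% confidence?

n = z²p(1-p)/E² = 1.645²×0.31×0.69/0.058² = 172.1 → n = 173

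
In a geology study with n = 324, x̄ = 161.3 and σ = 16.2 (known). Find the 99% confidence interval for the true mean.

CI = x̄ ± z*(σ/√n) = 161.3 ± 2.576(16.2/√324) = 161.3 ± 2.32 = (158.98, 163.62)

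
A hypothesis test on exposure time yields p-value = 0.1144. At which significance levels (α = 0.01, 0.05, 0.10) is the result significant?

p = 0.1144. Not significant at any of the given levels.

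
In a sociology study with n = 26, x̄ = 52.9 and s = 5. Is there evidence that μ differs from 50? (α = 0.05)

t = (x̄ - μ₀)/(s/√n) = (52.9 - 50)/(5/√26) = 2.957. df = 25, critical t = ±2.06. Reject H₀.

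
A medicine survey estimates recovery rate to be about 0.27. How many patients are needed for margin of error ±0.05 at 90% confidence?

n = z²p(1-p)/E² = 1.645²×0.27×0.73/0.05² = 213.3 → n = 214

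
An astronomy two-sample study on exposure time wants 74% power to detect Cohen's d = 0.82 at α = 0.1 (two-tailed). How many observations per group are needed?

z_{α/2} = 1.645, z_β = Φ⁻¹(0.74) = 0.643. For large effect (d = 0.82): n per group = 2(z_{α/2} + z_β)²/d² = 2(1.645 + 0.643)²/0.82² = 15.6 → 16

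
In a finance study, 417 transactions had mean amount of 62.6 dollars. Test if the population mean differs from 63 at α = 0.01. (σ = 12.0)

z = (x̄ - μ₀)/(σ/√n) = (62.6 - 63)/(12.0/√417) = -0.681. Critical value: ±2.576. Since |-0.681| ≤ 2.576, Fail to reject H₀.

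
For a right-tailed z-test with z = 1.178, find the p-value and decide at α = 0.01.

p = P(Z > 1.178) = 1 - Φ(1.178) ≈ 0.1194. Since p ≥ 0.01, fail to reject H₀ (not significant) at α = 0.01.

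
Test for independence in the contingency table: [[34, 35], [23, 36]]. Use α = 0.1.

χ² = 1.364. df = 1, critical = 2.706. Fail to reject H₀. No evidence of dependence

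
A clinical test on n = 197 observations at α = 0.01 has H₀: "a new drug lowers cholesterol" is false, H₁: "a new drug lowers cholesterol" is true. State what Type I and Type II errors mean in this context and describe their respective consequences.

Type I (false positive): concluding that a new drug lowers cholesterol when it is not — approving an ineffective drug — patients take a useless medication and may skip effective alternatives. Type II (false negative): failing to conclude that a new drug lowers cholesterol when it is — shelving an effective drug — patients miss out on a treatment that would have helped. Which is costlier depends on domain priorities and is a judgement call rather than a statistical fact.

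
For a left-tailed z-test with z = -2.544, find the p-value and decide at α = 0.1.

p = P(Z < -2.544) = Φ(-2.544) ≈ 0.0055. Since p < 0.1, reject H₀ (significant) at α = 0.1.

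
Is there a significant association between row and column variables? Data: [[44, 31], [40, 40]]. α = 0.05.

χ² = 1.171. df = 1, critical = 3.841. Fail to reject H₀. No evidence of dependence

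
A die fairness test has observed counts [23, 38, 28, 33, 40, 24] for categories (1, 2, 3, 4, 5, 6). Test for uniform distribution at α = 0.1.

Expected = 31 each. χ² = Σ(O-E)²/E = 8.258. df = 5, critical value = 9.236. Fail to reject H₀.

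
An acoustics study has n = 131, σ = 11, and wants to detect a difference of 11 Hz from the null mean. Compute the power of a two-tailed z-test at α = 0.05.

SE = σ/√n = 11/√131 = 0.961. Non-centrality λ = d/SE = 11/0.961 = 11.446. Power ≈ Φ(λ - z_{α/2}) = Φ(11.446 - 1.96) = Φ(9.486) = 1.0.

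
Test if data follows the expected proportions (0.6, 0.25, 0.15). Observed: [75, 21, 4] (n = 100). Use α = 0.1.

Expected: [60.0, 25.0, 15.0]. χ² = 12.457. df = 2, critical = 4.605. Reject H₀.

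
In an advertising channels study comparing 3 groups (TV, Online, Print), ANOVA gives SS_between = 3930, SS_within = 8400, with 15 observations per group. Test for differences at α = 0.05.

df_between = 2, df_within = 42. F = MS_between/MS_within = 1965.0/200.0 = 9.825. F_crit ≈ 3.22. Reject H₀. At least one mean differs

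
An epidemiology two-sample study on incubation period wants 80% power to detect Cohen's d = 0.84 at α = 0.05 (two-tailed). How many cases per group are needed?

z_{α/2} = 1.96, z_β = Φ⁻¹(0.8) = 0.842. For large effect (d = 0.84): n per group = 2(z_{α/2} + z_β)²/d² = 2(1.96 + 0.842)²/0.84² = 22.3 → 23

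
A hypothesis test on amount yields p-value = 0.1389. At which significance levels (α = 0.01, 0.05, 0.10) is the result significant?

p = 0.1389. Not significant at any of the given levels.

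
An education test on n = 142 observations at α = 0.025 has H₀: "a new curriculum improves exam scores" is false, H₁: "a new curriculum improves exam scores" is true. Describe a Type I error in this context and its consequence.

Type I error: rejecting H₀ when it is true — concluding that a new curriculum improves exam scores when in fact it is not. Consequence: adopting a curriculum that gives no real benefit — disruption for nothing.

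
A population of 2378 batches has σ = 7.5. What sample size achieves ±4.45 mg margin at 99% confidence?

Without FPC: n₀ = (2.576×7.5/4.45)² = 18.849. With FPC: n = n₀N/(n₀+N-1) = 18.7 → n = 19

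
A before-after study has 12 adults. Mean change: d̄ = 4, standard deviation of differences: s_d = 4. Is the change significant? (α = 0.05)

t = d̄/(s_d/√n) = 4/(4/√12) = 3.464. df = 11, critical t = ±2.201. Reject H₀.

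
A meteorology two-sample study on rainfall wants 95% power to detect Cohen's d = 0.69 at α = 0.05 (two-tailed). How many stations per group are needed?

z_{α/2} = 1.96, z_β = Φ⁻¹(0.95) = 1.645. For medium effect (d = 0.69): n per group = 2(z_{α/2} + z_β)²/d² = 2(1.96 + 1.645)²/0.69² = 54.6 → 55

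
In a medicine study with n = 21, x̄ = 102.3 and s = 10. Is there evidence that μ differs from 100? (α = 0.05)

t = (x̄ - μ₀)/(s/√n) = (102.3 - 100)/(10/√21) = 1.054. df = 20, critical t = ±2.086. Fail to reject H₀.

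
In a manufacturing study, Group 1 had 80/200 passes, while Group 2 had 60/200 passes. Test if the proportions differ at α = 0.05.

p̂₁ = 0.4, p̂₂ = 0.3, pooled p̂ = 0.35. z = 2.097. Critical: ±1.96. Reject H₀.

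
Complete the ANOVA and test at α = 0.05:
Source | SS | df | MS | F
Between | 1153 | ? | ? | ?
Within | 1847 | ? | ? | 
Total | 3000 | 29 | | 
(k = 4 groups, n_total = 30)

df_between = 3, df_within = 26. MS_between = 384.33, MS_within = 71.04. F = 5.41, F_crit ≈ 2.975. Reject H₀.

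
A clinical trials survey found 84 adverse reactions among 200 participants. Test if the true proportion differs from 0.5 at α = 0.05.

p̂ = 0.42, p₀ = 0.5. z = (p̂ - p₀)/√(p₀(1-p₀)/n) = -2.263. Critical: ±1.96. Reject H₀.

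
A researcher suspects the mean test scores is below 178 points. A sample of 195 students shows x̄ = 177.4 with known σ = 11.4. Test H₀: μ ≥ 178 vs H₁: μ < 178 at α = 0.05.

z = -0.735. Critical value: -1.645. Fail to reject H₀.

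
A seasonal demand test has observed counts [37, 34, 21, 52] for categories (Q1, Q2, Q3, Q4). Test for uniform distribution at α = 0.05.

Expected = 36 each. χ² = Σ(O-E)²/E = 13.5. df = 3, critical value = 7.815. Reject H₀.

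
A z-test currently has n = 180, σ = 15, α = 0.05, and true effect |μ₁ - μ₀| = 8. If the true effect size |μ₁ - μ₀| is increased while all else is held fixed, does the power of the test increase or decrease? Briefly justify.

Power increases: a larger true effect increases the non-centrality λ = |μ₁ - μ₀|/(σ/√n).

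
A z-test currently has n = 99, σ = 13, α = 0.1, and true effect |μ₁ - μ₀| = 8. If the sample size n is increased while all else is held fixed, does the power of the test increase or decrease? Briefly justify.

Power increases: a larger n shrinks the standard error σ/√n, moving the sampling distribution under H₁ further from the critical value.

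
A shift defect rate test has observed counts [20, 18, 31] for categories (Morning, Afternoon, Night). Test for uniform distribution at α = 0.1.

Expected = 23 each. χ² = Σ(O-E)²/E = 4.261. df = 2, critical value = 4.605. Fail to reject H₀.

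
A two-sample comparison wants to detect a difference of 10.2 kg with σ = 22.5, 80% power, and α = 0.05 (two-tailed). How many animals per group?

n per group = 2(z_α/2 + z_β)²σ²/d² = 2×(1.96 + 0.84)²×22.5²/10.2² = 76.3 → n = 77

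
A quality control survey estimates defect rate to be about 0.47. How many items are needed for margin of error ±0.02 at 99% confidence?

n = z²p(1-p)/E² = 2.576²×0.47×0.53/0.02² = 4132.4 → n = 4133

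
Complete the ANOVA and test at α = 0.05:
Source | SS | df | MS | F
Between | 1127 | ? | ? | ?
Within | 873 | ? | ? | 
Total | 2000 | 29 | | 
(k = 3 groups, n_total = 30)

df_between = 2, df_within = 27. MS_between = 563.5, MS_within = 32.33. F = 17.428, F_crit ≈ 3.354. Reject H₀.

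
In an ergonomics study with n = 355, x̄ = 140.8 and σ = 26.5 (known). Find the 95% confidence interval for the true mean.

CI = x̄ ± z*(σ/√n) = 140.8 ± 1.96(26.5/√355) = 140.8 ± 2.76 = (138.04, 143.56)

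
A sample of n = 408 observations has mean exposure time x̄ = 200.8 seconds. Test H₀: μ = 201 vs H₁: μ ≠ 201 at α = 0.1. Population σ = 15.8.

z = (x̄ - μ₀)/(σ/√n) = (200.8 - 201)/(15.8/√408) = -0.256. Critical value: ±1.645. Since |-0.256| ≤ 1.645, Fail to reject H₀.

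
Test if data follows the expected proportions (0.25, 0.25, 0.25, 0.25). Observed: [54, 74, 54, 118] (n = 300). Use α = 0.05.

Expected: [75.0, 75.0, 75.0, 75.0]. χ² = 36.427. df = 3, critical = 7.815. Reject H₀.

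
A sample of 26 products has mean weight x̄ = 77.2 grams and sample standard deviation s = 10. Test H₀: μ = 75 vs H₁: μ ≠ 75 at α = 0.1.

t = (x̄ - μ₀)/(s/√n) = (77.2 - 75)/(10/√26) = 1.122. df = 25, critical t = ±1.708. Fail to reject H₀.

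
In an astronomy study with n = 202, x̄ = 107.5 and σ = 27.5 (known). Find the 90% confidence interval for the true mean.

CI = x̄ ± z*(σ/√n) = 107.5 ± 1.645(27.5/√202) = 107.5 ± 3.18 = (104.32, 110.68)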